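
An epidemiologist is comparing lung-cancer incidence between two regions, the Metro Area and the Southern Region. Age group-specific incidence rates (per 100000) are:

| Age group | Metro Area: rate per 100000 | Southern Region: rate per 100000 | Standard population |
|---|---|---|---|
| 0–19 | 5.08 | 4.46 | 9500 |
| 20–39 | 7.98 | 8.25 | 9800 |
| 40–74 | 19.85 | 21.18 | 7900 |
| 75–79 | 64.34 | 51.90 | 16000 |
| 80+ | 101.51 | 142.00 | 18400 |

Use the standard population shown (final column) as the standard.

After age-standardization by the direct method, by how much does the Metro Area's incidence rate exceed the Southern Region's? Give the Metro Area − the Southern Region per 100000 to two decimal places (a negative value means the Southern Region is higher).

Standard total = 61600; weights = 0.1542, 0.1591, 0.1282, 0.2597, 0.2987.
The Metro Area: 0.1542×5.08 + 0.1591×7.98 + 0.1282×19.85 + 0.2597×64.34 + 0.2987×101.51 = 51.6315 per 100000.
The Southern Region: 0.1542×4.46 + 0.1591×8.25 + 0.1282×21.18 + 0.2597×51.90 + 0.2987×142.00 = 60.6127 per 100000.
Difference = 51.6315 − 60.6127 = -8.9812.

-8.98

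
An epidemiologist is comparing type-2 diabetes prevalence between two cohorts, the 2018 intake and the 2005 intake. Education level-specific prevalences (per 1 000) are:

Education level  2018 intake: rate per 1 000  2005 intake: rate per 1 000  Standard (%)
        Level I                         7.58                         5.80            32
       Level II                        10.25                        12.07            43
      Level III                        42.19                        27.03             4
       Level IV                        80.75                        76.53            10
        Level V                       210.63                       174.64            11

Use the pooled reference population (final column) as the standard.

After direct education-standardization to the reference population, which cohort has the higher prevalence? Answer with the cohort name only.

2018 intake

Standard weights: 0.32, 0.43, 0.04, 0.10, 0.11.
The 2018 intake: 0.3200×7.58 + 0.4300×10.25 + 0.0400×42.19 + 0.1000×80.75 + 0.1100×210.63 = 39.7650 per 1 000.
The 2005 intake: 0.3200×5.80 + 0.4300×12.07 + 0.0400×27.03 + 0.1000×76.53 + 0.1100×174.64 = 34.9907 per 1 000.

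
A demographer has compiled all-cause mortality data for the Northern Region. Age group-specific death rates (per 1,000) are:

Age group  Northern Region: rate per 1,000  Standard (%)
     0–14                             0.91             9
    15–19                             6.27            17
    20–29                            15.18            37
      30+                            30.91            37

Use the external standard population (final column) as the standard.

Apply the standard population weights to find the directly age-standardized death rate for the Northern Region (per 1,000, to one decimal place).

18.2

Standard weights: 0.09, 0.17, 0.37, 0.37.
Standardized rate: 0.0900×0.91 + 0.1700×6.27 + 0.3700×15.18 + 0.3700×30.91 = 18.2011 per 1,000.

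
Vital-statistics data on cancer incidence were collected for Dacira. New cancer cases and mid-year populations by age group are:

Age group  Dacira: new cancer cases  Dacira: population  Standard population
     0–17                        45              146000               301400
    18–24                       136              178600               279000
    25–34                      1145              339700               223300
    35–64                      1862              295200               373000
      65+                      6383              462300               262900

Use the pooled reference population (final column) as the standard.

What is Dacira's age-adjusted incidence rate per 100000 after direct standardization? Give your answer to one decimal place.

Age-specific rates per 100000 for Dacira: 30.82, 76.15, 337.06, 630.76, 1380.71.
Standard total = 1439600; weights = 0.2094, 0.1938, 0.1551, 0.2591, 0.1826.
Standardized rate: 0.2094×30.82 + 0.1938×76.15 + 0.1551×337.06 + 0.2591×630.76 + 0.1826×1380.71 = 489.0674 per 100000.

489.1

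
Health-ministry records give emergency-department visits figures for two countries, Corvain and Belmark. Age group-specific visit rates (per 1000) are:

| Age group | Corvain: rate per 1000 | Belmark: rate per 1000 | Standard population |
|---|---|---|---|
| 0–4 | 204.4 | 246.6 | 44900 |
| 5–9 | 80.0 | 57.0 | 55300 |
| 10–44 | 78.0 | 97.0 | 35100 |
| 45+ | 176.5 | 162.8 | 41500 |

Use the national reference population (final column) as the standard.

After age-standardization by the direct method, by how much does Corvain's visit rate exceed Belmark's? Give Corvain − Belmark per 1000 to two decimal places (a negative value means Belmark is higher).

-4.08

Standard total = 176800; weights = 0.2540, 0.3128, 0.1985, 0.2347.
Corvain: 0.2540×204.4 + 0.3128×80.0 + 0.1985×78.0 + 0.2347×176.5 = 133.8468 per 1000.
Belmark: 0.2540×246.6 + 0.3128×57.0 + 0.1985×97.0 + 0.2347×162.8 = 137.9261 per 1000.
Difference = 133.8468 − 137.9261 = -4.0794.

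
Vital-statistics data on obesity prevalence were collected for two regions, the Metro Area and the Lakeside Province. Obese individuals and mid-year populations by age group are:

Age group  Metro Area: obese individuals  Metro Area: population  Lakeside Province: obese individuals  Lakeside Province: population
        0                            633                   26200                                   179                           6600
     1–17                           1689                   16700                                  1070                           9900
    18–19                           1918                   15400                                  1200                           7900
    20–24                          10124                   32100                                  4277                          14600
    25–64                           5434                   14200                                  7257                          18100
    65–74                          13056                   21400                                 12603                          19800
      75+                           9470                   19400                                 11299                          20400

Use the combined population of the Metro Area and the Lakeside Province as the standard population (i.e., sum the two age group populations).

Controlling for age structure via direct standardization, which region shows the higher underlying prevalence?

Lakeside Province

Age-specific rates per 1000 for the Metro Area: 24.160, 101.138, 124.545, 315.389, 382.676, 610.093, 488.144.
For the Lakeside Province: 27.121, 108.081, 151.899, 292.945, 400.939, 636.515, 553.873.
Combined standard total = 242700; weights = 0.1351, 0.1096, 0.0960, 0.1924, 0.1331, 0.1698, 0.1640.
The Metro Area: 0.1351×24.160 + 0.1096×101.138 + 0.0960×124.545 + 0.1924×315.389 + 0.1331×382.676 + 0.1698×610.093 + 0.1640×488.144 = 321.5400 per 1000.
The Lakeside Province: 0.1351×27.121 + 0.1096×108.081 + 0.0960×151.899 + 0.1924×292.945 + 0.1331×400.939 + 0.1698×636.515 + 0.1640×553.873 = 338.7029 per 1000.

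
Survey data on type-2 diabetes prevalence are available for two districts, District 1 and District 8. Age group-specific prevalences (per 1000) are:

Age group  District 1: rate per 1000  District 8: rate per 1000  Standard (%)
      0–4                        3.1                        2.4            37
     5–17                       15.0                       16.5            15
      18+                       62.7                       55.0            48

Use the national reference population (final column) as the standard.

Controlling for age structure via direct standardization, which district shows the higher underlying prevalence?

District 1

Standard weights: 0.37, 0.15, 0.48.
District 1: 0.3700×3.1 + 0.1500×15.0 + 0.4800×62.7 = 33.4930 per 1000.
District 8: 0.3700×2.4 + 0.1500×16.5 + 0.4800×55.0 = 29.7630 per 1000.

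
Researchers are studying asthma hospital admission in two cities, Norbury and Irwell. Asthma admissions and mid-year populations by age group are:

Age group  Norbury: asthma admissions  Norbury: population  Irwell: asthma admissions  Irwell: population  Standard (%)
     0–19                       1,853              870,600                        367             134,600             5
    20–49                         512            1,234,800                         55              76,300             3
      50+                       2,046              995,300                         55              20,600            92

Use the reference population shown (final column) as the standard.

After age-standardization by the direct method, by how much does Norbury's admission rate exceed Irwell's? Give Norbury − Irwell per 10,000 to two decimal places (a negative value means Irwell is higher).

Age-specific rates per 10,000 for Norbury: 21.28, 4.15, 20.56.
For Irwell: 27.27, 7.21, 26.70.
Standard weights: 0.05, 0.03, 0.92.
Norbury: 0.0500×21.28 + 0.0300×4.15 + 0.9200×20.56 = 20.1007 per 10,000.
Irwell: 0.0500×27.27 + 0.0300×7.21 + 0.9200×26.70 = 26.1427 per 10,000.
Difference = 20.1007 − 26.1427 = -6.0420.

-6.04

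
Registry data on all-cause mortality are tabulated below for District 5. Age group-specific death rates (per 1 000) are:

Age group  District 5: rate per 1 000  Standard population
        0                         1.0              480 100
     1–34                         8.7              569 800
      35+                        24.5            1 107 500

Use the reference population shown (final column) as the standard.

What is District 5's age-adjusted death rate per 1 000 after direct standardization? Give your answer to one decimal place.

Standard total = 2 157 400; weights = 0.2225, 0.2641, 0.5133.
Standardized rate: 0.2225×1.0 + 0.2641×8.7 + 0.5133×24.5 = 15.0974 per 1 000.

15.1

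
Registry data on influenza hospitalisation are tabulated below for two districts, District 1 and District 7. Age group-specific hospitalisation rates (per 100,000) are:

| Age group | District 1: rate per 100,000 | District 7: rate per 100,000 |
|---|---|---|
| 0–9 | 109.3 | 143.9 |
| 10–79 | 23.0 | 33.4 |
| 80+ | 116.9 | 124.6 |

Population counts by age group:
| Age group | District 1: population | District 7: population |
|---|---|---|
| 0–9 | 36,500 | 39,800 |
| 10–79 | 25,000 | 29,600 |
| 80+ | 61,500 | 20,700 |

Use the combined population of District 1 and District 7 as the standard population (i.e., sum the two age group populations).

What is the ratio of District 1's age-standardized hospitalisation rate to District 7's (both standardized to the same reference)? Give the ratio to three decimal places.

0.833

Combined standard total = 213,100; weights = 0.3580, 0.2562, 0.3857.
District 1: 0.3580×109.3 + 0.2562×23.0 + 0.3857×116.9 = 90.1200 per 100,000.
District 7: 0.3580×143.9 + 0.2562×33.4 + 0.3857×124.6 = 108.1433 per 100,000.
Ratio = 90.1200 ÷ 108.1433 = 0.83334.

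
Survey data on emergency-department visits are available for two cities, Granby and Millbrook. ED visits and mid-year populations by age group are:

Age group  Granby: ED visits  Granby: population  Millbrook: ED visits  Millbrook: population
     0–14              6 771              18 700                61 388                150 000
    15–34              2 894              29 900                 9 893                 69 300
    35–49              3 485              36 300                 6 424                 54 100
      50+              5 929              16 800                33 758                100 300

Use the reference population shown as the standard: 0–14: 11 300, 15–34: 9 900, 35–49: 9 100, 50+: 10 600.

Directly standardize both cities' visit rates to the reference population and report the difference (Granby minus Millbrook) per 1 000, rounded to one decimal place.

Age-specific rates per 1 000 for Granby: 362.086, 96.789, 96.006, 352.917.
For Millbrook: 409.253, 142.756, 118.743, 336.570.
Standard total = 40 900; weights = 0.2763, 0.2421, 0.2225, 0.2592.
Granby: 0.2763×362.086 + 0.2421×96.789 + 0.2225×96.006 + 0.2592×352.917 = 236.2921 per 1 000.
Millbrook: 0.2763×409.253 + 0.2421×142.756 + 0.2225×118.743 + 0.2592×336.570 = 261.2727 per 1 000.
Difference = 236.2921 − 261.2727 = -24.9806.

-25.0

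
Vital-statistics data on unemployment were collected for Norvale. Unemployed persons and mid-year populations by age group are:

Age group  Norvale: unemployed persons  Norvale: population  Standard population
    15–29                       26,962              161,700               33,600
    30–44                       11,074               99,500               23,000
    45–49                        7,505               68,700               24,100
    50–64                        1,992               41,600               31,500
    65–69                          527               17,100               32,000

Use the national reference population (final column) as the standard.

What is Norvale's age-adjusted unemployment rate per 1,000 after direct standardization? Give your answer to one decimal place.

Age-specific rates per 1,000 for Norvale: 166.741, 111.296, 109.243, 47.885, 30.819.
Standard total = 144,200; weights = 0.2330, 0.1595, 0.1671, 0.2184, 0.2219.
Standardized rate: 0.2330×166.741 + 0.1595×111.296 + 0.1671×109.243 + 0.2184×47.885 + 0.2219×30.819 = 92.1611 per 1,000.

92.2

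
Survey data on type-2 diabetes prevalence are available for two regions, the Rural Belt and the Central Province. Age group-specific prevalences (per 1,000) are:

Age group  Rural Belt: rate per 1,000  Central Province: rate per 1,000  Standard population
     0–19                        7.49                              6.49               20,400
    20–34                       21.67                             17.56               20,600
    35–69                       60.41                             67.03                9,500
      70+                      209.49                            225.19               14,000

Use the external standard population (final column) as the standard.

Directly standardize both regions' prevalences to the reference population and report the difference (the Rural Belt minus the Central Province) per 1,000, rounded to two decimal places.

-2.75

Standard total = 64,500; weights = 0.3163, 0.3194, 0.1473, 0.2171.
The Rural Belt: 0.3163×7.49 + 0.3194×21.67 + 0.1473×60.41 + 0.2171×209.49 = 63.6582 per 1,000.
The Central Province: 0.3163×6.49 + 0.3194×17.56 + 0.1473×67.03 + 0.2171×225.19 = 66.4120 per 1,000.
Difference = 63.6582 − 66.4120 = -2.7539.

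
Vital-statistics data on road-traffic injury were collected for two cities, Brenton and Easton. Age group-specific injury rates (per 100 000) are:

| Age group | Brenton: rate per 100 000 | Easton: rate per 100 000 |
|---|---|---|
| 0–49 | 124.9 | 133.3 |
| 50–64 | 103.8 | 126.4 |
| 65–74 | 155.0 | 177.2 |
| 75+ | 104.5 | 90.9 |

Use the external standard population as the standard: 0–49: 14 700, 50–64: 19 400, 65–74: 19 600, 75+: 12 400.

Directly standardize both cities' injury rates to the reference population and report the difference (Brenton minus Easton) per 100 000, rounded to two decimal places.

-12.53

Standard total = 66 100; weights = 0.2224, 0.2935, 0.2965, 0.1876.
Brenton: 0.2224×124.9 + 0.2935×103.8 + 0.2965×155.0 + 0.1876×104.5 = 123.8056 per 100 000.
Easton: 0.2224×133.3 + 0.2935×126.4 + 0.2965×177.2 + 0.1876×90.9 = 136.3381 per 100 000.
Difference = 123.8056 − 136.3381 = -12.5325.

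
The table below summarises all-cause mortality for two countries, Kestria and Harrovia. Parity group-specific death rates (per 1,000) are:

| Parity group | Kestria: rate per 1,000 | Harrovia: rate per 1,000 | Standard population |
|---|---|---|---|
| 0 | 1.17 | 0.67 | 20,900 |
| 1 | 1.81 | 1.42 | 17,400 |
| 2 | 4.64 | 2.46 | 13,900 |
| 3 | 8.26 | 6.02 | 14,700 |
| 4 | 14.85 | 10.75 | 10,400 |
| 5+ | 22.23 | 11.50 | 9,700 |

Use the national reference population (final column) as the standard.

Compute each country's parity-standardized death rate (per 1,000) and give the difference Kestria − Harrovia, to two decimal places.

Standard total = 87,000; weights = 0.2402, 0.2000, 0.1598, 0.1690, 0.1195, 0.1115.
Kestria: 0.2402×1.17 + 0.2000×1.81 + 0.1598×4.64 + 0.1690×8.26 + 0.1195×14.85 + 0.1115×22.23 = 7.0337 per 1,000.
Harrovia: 0.2402×0.67 + 0.2000×1.42 + 0.1598×2.46 + 0.1690×6.02 + 0.1195×10.75 + 0.1115×11.50 = 4.4224 per 1,000.
Difference = 7.0337 − 4.4224 = 2.6113.

2.61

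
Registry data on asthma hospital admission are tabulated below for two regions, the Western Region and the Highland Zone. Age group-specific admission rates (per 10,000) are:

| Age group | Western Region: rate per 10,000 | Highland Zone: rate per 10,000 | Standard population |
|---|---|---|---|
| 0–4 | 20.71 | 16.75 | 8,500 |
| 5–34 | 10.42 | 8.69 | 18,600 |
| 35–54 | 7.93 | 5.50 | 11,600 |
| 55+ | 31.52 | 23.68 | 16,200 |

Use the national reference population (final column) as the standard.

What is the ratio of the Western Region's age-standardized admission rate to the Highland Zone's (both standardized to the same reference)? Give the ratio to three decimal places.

Standard total = 54,900; weights = 0.1548, 0.3388, 0.2113, 0.2951.
The Western Region: 0.1548×20.71 + 0.3388×10.42 + 0.2113×7.93 + 0.2951×31.52 = 17.7133 per 10,000.
The Highland Zone: 0.1548×16.75 + 0.3388×8.69 + 0.2113×5.50 + 0.2951×23.68 = 13.6872 per 10,000.
Ratio = 17.7133 ÷ 13.6872 = 1.29415.

1.294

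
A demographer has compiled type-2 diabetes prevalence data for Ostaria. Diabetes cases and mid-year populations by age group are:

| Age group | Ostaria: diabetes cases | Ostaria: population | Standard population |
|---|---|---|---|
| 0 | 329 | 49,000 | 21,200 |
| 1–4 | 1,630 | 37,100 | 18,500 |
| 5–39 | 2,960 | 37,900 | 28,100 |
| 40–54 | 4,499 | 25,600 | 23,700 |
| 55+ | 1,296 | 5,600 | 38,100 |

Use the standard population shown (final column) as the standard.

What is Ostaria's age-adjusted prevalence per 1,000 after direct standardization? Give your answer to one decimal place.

Age-specific rates per 1,000 for Ostaria: 6.714, 43.935, 78.100, 175.742, 231.429.
Standard total = 129,600; weights = 0.1636, 0.1427, 0.2168, 0.1829, 0.2940.
Standardized rate: 0.1636×6.714 + 0.1427×43.935 + 0.2168×78.100 + 0.1829×175.742 + 0.2940×231.429 = 124.4775 per 1,000.

124.5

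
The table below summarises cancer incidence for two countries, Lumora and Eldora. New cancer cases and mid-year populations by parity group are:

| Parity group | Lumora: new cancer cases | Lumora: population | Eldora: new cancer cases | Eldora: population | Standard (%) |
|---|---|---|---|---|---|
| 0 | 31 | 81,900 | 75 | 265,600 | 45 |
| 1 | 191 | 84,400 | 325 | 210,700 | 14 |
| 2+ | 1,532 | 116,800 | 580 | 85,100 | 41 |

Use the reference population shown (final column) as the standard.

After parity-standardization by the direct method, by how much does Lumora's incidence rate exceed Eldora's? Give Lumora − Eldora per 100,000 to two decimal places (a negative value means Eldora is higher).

272.75

Parity-specific rates per 100,000 for Lumora: 37.85, 226.30, 1311.64.
For Eldora: 28.24, 154.25, 681.55.
Standard weights: 0.45, 0.14, 0.41.
Lumora: 0.4500×37.85 + 0.1400×226.30 + 0.4100×1311.64 = 586.4894 per 100,000.
Eldora: 0.4500×28.24 + 0.1400×154.25 + 0.4100×681.55 = 313.7377 per 100,000.
Difference = 586.4894 − 313.7377 = 272.7517.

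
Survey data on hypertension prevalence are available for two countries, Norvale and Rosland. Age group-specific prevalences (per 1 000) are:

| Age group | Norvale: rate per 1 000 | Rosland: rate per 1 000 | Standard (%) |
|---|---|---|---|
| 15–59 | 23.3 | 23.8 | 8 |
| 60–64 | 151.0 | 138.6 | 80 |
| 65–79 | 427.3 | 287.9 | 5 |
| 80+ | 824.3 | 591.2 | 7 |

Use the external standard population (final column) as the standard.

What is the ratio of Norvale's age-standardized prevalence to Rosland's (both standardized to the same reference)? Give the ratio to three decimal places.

Standard weights: 0.08, 0.80, 0.05, 0.07.
Norvale: 0.0800×23.3 + 0.8000×151.0 + 0.0500×427.3 + 0.0700×824.3 = 201.7300 per 1 000.
Rosland: 0.0800×23.8 + 0.8000×138.6 + 0.0500×287.9 + 0.0700×591.2 = 168.5630 per 1 000.
Ratio = 201.7300 ÷ 168.5630 = 1.19676.

1.197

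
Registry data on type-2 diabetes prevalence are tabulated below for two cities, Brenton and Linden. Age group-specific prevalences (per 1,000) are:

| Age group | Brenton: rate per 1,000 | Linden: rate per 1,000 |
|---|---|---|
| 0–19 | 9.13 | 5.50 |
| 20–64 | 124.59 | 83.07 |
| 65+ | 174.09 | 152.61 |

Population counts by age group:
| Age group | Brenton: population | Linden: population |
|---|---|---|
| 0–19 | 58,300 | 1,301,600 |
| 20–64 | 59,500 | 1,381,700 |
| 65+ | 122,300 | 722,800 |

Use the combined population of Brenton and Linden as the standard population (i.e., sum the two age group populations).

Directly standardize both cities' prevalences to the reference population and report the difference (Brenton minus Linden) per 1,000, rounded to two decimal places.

22.74

Combined standard total = 3,646,200; weights = 0.3730, 0.3953, 0.2318.
Brenton: 0.3730×9.13 + 0.3953×124.59 + 0.2318×174.09 = 93.0005 per 1,000.
Linden: 0.3730×5.50 + 0.3953×83.07 + 0.2318×152.61 = 70.2569 per 1,000.
Difference = 93.0005 − 70.2569 = 22.7436.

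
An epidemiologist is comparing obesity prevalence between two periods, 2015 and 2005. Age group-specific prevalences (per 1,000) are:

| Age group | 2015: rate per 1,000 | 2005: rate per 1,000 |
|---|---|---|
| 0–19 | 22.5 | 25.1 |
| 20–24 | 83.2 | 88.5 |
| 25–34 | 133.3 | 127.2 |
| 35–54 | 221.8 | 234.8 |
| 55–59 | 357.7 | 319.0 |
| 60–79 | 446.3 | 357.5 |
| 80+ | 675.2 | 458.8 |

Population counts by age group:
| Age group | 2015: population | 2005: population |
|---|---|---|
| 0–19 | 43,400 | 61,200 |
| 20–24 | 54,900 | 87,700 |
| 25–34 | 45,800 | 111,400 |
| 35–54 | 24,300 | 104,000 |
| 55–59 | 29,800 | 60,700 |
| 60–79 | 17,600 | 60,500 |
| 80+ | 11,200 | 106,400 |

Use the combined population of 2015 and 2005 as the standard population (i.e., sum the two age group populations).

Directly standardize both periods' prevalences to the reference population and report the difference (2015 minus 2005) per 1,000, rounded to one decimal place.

Combined standard total = 818,900; weights = 0.1277, 0.1741, 0.1920, 0.1567, 0.1105, 0.0954, 0.1436.
2015: 0.1277×22.5 + 0.1741×83.2 + 0.1920×133.3 + 0.1567×221.8 + 0.1105×357.7 + 0.0954×446.3 + 0.1436×675.2 = 256.7602 per 1,000.
2005: 0.1277×25.1 + 0.1741×88.5 + 0.1920×127.2 + 0.1567×234.8 + 0.1105×319.0 + 0.0954×357.5 + 0.1436×458.8 = 215.0585 per 1,000.
Difference = 256.7602 − 215.0585 = 41.7017.

41.7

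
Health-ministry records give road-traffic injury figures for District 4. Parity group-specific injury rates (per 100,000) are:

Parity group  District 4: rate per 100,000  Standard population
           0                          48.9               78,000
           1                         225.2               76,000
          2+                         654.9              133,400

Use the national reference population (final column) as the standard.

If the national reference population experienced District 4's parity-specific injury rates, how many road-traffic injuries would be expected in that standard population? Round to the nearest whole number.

1083

Expected road-traffic injuries = Σ (standard pop × parity-specific rate ÷ 100,000)
= 78,000×48.9/100,000 + 76,000×225.2/100,000 + 133,400×654.9/100,000
= 38.14 + 171.15 + 873.64 = 1082.93.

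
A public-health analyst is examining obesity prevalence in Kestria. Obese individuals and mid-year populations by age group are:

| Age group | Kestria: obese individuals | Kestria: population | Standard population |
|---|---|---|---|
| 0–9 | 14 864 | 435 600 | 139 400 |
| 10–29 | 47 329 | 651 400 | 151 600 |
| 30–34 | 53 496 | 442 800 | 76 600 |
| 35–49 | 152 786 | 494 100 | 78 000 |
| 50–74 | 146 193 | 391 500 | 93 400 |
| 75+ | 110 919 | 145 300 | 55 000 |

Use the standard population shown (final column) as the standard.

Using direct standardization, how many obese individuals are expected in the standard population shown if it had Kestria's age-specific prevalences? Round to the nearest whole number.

126008

Age-specific rates per 1 000 for Kestria: 34.123, 72.657, 120.813, 309.221, 373.418, 763.379.
Expected obese individuals = Σ (standard pop × age-specific rate ÷ 1 000)
= 139 400×34.123/1 000 + 151 600×72.657/1 000 + 76 600×120.813/1 000 + 78 000×309.221/1 000 + 93 400×373.418/1 000 + 55 000×763.379/1 000
= 4756.75 + 11014.85 + 9254.28 + 24119.22 + 34877.21 + 41985.86 = 126008.17.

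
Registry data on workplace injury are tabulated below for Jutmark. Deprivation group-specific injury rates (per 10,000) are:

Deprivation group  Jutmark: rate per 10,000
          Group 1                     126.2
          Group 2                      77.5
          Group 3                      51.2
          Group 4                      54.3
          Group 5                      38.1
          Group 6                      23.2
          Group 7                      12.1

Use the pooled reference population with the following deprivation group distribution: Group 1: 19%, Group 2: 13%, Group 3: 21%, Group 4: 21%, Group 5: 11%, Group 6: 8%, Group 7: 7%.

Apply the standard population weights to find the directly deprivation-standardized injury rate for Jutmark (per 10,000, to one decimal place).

Standard weights: 0.19, 0.13, 0.21, 0.21, 0.11, 0.08, 0.07.
Standardized rate: 0.1900×126.2 + 0.1300×77.5 + 0.2100×51.2 + 0.2100×54.3 + 0.1100×38.1 + 0.0800×23.2 + 0.0700×12.1 = 63.1020 per 10,000.

63.1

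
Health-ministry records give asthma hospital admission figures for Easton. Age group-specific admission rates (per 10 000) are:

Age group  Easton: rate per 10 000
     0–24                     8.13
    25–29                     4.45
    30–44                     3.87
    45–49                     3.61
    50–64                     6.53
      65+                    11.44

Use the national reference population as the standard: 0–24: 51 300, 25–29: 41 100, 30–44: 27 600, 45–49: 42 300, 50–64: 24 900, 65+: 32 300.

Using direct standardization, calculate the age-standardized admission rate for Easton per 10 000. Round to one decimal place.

Standard total = 219 500; weights = 0.2337, 0.1872, 0.1257, 0.1927, 0.1134, 0.1472.
Standardized rate: 0.2337×8.13 + 0.1872×4.45 + 0.1257×3.87 + 0.1927×3.61 + 0.1134×6.53 + 0.1472×11.44 = 6.3398 per 10 000.

6.3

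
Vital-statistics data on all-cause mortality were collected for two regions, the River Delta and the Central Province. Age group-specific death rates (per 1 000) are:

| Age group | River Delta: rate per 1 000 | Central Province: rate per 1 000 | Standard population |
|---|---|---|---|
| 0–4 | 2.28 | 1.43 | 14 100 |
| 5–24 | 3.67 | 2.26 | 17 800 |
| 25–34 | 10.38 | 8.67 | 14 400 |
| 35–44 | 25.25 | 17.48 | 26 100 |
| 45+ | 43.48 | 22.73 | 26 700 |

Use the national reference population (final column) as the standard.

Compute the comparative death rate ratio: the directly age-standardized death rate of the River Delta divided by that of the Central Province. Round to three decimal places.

Standard total = 99 100; weights = 0.1423, 0.1796, 0.1453, 0.2634, 0.2694.
The River Delta: 0.1423×2.28 + 0.1796×3.67 + 0.1453×10.38 + 0.2634×25.25 + 0.2694×43.48 = 20.8566 per 1 000.
The Central Province: 0.1423×1.43 + 0.1796×2.26 + 0.1453×8.67 + 0.2634×17.48 + 0.2694×22.73 = 12.5970 per 1 000.
Ratio = 20.8566 ÷ 12.5970 = 1.65568.

1.656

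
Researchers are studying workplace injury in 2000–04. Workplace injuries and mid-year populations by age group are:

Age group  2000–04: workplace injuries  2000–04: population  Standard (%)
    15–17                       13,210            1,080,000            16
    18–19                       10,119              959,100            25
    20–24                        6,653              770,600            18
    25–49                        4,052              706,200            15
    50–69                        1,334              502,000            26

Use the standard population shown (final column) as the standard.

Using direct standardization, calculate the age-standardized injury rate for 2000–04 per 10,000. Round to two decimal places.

Age-specific rates per 10,000 for 2000–04: 122.31, 105.51, 86.34, 57.38, 26.57.
Standard weights: 0.16, 0.25, 0.18, 0.15, 0.26.
Standardized rate: 0.1600×122.31 + 0.2500×105.51 + 0.1800×86.34 + 0.1500×57.38 + 0.2600×26.57 = 77.0028 per 10,000.

77.00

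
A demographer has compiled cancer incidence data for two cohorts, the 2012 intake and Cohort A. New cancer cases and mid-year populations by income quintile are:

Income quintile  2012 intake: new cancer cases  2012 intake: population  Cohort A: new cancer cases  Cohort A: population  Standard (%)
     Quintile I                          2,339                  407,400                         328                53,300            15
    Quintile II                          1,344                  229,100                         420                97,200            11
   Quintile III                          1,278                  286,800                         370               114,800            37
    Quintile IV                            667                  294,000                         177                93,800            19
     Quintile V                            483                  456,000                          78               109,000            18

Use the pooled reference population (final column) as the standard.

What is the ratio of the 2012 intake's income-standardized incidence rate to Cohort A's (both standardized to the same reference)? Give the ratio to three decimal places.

Income-specific rates per 100,000 for the 2012 intake: 574.13, 586.64, 445.61, 226.87, 105.92.
For Cohort A: 615.38, 432.10, 322.30, 188.70, 71.56.
Standard weights: 0.15, 0.11, 0.37, 0.19, 0.18.
The 2012 intake: 0.1500×574.13 + 0.1100×586.64 + 0.3700×445.61 + 0.1900×226.87 + 0.1800×105.92 = 377.6958 per 100,000.
Cohort A: 0.1500×615.38 + 0.1100×432.10 + 0.3700×322.30 + 0.1900×188.70 + 0.1800×71.56 = 307.8230 per 100,000.
Ratio = 377.6958 ÷ 307.8230 = 1.22699.

1.227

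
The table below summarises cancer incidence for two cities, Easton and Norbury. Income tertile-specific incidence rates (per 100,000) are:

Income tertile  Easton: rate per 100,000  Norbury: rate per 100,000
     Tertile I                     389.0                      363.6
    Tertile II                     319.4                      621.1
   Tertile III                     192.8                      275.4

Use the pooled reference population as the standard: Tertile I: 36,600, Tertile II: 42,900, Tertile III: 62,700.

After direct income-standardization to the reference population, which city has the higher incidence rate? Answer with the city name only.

Norbury

Standard total = 142,200; weights = 0.2574, 0.3017, 0.4409.
Easton: 0.2574×389.0 + 0.3017×319.4 + 0.4409×192.8 = 281.4924 per 100,000.
Norbury: 0.2574×363.6 + 0.3017×621.1 + 0.4409×275.4 = 402.3947 per 100,000.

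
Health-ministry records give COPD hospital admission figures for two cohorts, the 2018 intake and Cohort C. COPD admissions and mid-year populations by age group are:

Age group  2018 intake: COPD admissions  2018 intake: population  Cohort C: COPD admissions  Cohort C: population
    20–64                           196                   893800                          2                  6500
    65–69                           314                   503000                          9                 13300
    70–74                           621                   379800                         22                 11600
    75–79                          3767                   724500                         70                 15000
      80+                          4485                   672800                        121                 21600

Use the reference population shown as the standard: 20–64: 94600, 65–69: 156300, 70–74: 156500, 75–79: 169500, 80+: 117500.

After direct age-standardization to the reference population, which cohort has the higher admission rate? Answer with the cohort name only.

Age-specific rates per 10000 for the 2018 intake: 2.19, 6.24, 16.35, 51.99, 66.66.
For Cohort C: 3.08, 6.77, 18.97, 46.67, 56.02.
Standard total = 694400; weights = 0.1362, 0.2251, 0.2254, 0.2441, 0.1692.
The 2018 intake: 0.1362×2.19 + 0.2251×6.24 + 0.2254×16.35 + 0.2441×51.99 + 0.1692×66.66 = 29.3604 per 10000.
Cohort C: 0.1362×3.08 + 0.2251×6.77 + 0.2254×18.97 + 0.2441×46.67 + 0.1692×56.02 = 27.0867 per 10000.
The crude rates (29.56 vs 32.94) would put Cohort C higher, but that reflects its age composition; once standardized to a common age structure, the 2018 intake has the higher underlying rate.

2018 intake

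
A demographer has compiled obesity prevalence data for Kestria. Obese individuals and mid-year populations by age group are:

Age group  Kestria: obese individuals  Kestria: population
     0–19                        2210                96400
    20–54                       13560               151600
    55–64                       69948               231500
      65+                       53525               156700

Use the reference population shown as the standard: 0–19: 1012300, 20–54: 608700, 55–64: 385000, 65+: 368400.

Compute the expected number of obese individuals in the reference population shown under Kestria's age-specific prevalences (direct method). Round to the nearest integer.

Age-specific rates per 1000 for Kestria: 22.925, 89.446, 302.151, 341.576.
Expected obese individuals = Σ (standard pop × age-specific rate ÷ 1000)
= 1012300×22.925/1000 + 608700×89.446/1000 + 385000×302.151/1000 + 368400×341.576/1000
= 23207.29 + 54445.73 + 116328.21 + 125836.69 = 319817.92.

319818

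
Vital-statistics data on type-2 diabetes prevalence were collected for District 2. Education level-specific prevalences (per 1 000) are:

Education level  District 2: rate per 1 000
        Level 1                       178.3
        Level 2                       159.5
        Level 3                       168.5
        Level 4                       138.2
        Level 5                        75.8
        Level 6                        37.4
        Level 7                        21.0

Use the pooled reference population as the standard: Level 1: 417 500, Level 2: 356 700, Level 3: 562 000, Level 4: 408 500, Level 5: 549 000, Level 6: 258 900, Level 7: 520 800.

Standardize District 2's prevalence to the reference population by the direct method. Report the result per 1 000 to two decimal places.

Standard total = 3 073 400; weights = 0.1358, 0.1161, 0.1829, 0.1329, 0.1786, 0.0842, 0.1695.
Standardized rate: 0.1358×178.3 + 0.1161×159.5 + 0.1829×168.5 + 0.1329×138.2 + 0.1786×75.8 + 0.0842×37.4 + 0.1695×21.0 = 112.1623 per 1 000.

112.16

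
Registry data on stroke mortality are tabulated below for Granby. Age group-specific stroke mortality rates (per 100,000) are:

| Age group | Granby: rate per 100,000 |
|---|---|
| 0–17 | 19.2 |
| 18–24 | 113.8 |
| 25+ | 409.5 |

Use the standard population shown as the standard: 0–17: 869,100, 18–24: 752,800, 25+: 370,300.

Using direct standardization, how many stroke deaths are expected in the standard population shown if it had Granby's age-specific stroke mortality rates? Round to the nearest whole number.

2540

Expected stroke deaths = Σ (standard pop × age-specific rate ÷ 100,000)
= 869,100×19.2/100,000 + 752,800×113.8/100,000 + 370,300×409.5/100,000
= 166.87 + 856.69 + 1516.38 = 2539.93.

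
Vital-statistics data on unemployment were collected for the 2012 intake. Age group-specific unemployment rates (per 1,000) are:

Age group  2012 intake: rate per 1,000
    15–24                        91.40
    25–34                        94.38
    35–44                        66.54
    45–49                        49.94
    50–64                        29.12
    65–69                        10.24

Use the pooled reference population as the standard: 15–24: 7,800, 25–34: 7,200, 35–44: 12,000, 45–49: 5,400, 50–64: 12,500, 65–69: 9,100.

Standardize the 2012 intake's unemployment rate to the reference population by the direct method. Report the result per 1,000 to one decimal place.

54.0

Standard total = 54,000; weights = 0.1444, 0.1333, 0.2222, 0.1000, 0.2315, 0.1685.
Standardized rate: 0.1444×91.40 + 0.1333×94.38 + 0.2222×66.54 + 0.1000×49.94 + 0.2315×29.12 + 0.1685×10.24 = 54.0333 per 1,000.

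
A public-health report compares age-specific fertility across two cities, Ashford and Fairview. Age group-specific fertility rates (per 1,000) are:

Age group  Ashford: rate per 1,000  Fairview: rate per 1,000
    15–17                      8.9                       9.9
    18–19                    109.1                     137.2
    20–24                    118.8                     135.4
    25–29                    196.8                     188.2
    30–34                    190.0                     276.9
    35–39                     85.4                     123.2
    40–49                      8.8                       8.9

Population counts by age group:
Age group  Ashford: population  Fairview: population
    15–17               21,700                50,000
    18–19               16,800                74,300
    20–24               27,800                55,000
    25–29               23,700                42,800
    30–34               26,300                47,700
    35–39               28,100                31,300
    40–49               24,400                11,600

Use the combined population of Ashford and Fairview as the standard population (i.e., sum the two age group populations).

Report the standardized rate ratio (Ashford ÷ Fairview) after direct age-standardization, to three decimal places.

Combined standard total = 481,500; weights = 0.1489, 0.1892, 0.1720, 0.1381, 0.1537, 0.1234, 0.0748.
Ashford: 0.1489×8.9 + 0.1892×109.1 + 0.1720×118.8 + 0.1381×196.8 + 0.1537×190.0 + 0.1234×85.4 + 0.0748×8.8 = 109.9700 per 1,000.
Fairview: 0.1489×9.9 + 0.1892×137.2 + 0.1720×135.4 + 0.1381×188.2 + 0.1537×276.9 + 0.1234×123.2 + 0.0748×8.9 = 135.1282 per 1,000.
Ratio = 109.9700 ÷ 135.1282 = 0.81382.

0.814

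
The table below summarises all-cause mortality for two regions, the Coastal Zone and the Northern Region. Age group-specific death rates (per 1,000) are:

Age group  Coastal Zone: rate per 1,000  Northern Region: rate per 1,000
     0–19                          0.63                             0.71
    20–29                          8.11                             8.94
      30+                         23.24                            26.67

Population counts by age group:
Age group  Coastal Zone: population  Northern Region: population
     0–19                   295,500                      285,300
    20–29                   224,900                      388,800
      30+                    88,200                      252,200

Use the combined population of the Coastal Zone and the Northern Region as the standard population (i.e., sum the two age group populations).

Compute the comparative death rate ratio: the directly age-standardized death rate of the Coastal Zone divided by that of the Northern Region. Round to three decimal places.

0.885

Combined standard total = 1,534,900; weights = 0.3784, 0.3998, 0.2218.
The Coastal Zone: 0.3784×0.63 + 0.3998×8.11 + 0.2218×23.24 = 8.6350 per 1,000.
The Northern Region: 0.3784×0.71 + 0.3998×8.94 + 0.2218×26.67 = 9.7578 per 1,000.
Ratio = 8.6350 ÷ 9.7578 = 0.88493.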